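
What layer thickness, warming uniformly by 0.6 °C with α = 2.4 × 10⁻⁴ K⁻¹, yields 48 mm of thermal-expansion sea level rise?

333 m

H = Δh/(αΔT) = 0.048 / (2.4×10⁻⁴ × 0.6) ≈ 333.3 m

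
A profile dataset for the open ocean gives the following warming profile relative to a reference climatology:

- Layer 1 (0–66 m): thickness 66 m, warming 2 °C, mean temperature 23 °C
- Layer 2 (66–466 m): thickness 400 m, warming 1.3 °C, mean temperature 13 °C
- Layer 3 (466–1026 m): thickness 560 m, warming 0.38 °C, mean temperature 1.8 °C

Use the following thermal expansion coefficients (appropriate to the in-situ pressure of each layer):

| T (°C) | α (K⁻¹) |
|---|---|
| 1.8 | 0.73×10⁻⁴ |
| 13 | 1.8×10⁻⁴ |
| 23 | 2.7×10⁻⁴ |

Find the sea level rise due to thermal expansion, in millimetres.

Δh ≈ 145 mm

Layer 1 at 23 °C → α = 2.7×10⁻⁴ K⁻¹
Layer 2 at 13 °C → α = 1.8×10⁻⁴ K⁻¹
Layer 3 at 1.8 °C → α = 0.73×10⁻⁴ K⁻¹
2.7×10⁻⁴ × 66 × 2 = 0.03564 m
Layer 2: 400 × 1.3 × 1.8×10⁻⁴ = 0.09360 m
466–1026 m: 0.73×10⁻⁴ × 560 × 0.38 = 0.0155344 m
Δh = 0.03564 + 0.09360 + 0.0155344 = 0.1447744 m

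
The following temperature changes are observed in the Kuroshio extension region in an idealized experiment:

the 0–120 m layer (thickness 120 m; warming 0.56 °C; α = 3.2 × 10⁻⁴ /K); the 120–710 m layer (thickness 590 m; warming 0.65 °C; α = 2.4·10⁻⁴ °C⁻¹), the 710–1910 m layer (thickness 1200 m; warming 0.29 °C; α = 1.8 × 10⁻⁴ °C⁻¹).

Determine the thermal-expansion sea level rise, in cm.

about 18 cm

Layer 1: 3.2×10⁻⁴ × 120 × 0.56 = 0.021504 m
590 × 0.65 × 2.4×10⁻⁴ = 0.09204 m
0.29 × 1200 × 1.8×10⁻⁴ = 0.06264 m
Δh = 0.021504 + 0.09204 + 0.06264 = 0.176184 m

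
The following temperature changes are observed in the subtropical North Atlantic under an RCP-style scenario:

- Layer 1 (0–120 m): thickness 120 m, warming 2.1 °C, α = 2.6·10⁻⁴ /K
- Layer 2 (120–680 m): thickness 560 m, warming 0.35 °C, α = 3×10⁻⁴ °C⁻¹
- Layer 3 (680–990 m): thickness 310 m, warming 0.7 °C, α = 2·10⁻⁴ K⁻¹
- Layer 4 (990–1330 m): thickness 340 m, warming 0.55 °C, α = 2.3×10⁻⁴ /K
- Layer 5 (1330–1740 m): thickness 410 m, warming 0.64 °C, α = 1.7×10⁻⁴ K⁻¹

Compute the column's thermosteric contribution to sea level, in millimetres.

Δh ≈ 255 mm

120 × 2.6×10⁻⁴ × 2.1 = 0.06552 m
0.35 × 560 × 3×10⁻⁴ = 0.05880 m
2×10⁻⁴ × 0.7 × 310 = 0.04340 m
990–1330 m: 0.55 × 340 × 2.3×10⁻⁴ = 0.04301 m
Layer 5: 1.7×10⁻⁴ × 0.64 × 410 = 0.044608 m
Δh = 0.06552 + 0.05880 + 0.04340 + 0.04301 + 0.044608 = 0.255338 m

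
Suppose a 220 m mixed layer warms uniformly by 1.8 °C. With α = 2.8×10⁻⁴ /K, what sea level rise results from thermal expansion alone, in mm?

Δh = αΔT·H = 2.8×10⁻⁴ × 1.8 × 220 = 0.11088 m

111 mm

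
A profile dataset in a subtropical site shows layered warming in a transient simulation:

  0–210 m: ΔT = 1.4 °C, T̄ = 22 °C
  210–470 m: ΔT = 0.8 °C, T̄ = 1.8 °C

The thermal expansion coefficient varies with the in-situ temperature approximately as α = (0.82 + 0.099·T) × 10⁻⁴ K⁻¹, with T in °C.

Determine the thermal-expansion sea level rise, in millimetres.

Layer 1: α = (0.82 + 0.099×22)×10⁻⁴ = 2.998×10⁻⁴ K⁻¹
Layer 2: α = (0.82 + 0.099×1.8)×10⁻⁴ = 0.9982×10⁻⁴ K⁻¹
2.998×10⁻⁴ × 210 × 1.4 = 0.0881412 m
210–470 m: 0.8 × 0.9982×10⁻⁴ × 260 = 0.02076256 m
Δh = 0.0881412 + 0.02076256 = 0.10890376 m ≈ 110 mm

Δh = 110 mm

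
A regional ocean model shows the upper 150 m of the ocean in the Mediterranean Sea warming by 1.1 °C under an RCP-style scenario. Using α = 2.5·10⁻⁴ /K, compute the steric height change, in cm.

4.1 cm

Δh = αΔT·H = 2.5×10⁻⁴ × 1.1 × 150 = 0.04125 m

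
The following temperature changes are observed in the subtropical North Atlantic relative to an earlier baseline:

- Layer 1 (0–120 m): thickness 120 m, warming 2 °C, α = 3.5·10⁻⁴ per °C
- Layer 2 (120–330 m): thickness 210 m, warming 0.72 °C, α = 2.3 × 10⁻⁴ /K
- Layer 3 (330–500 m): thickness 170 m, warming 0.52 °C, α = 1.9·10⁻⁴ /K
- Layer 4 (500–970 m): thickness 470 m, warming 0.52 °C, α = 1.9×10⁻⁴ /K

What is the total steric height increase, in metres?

0.182 m

Layer 1: 3.5×10⁻⁴ × 120 × 2 = 0.08400 m
Layer 2: 210 × 0.72 × 2.3×10⁻⁴ = 0.034776 m
Layer 3: 1.9×10⁻⁴ × 170 × 0.52 = 0.016796 m
Layer 4: 470 × 1.9×10⁻⁴ × 0.52 = 0.046436 m
Δh = 0.08400 + 0.034776 + 0.016796 + 0.046436 = 0.182008 m ≈ 0.182 m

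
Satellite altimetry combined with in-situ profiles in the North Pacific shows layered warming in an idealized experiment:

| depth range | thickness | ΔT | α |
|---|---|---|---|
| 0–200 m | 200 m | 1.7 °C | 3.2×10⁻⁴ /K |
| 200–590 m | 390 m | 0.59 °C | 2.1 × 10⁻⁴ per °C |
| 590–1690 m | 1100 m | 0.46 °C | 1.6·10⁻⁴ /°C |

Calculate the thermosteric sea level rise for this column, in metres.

1.7 × 3.2×10⁻⁴ × 200 = 0.10880 m
Layer 2: 390 × 2.1×10⁻⁴ × 0.59 = 0.048321 m
1.6×10⁻⁴ × 1100 × 0.46 = 0.08096 m
Δh = 0.10880 + 0.048321 + 0.08096 = 0.238081 m ≈ 0.238 m

Δh ≈ 0.238 m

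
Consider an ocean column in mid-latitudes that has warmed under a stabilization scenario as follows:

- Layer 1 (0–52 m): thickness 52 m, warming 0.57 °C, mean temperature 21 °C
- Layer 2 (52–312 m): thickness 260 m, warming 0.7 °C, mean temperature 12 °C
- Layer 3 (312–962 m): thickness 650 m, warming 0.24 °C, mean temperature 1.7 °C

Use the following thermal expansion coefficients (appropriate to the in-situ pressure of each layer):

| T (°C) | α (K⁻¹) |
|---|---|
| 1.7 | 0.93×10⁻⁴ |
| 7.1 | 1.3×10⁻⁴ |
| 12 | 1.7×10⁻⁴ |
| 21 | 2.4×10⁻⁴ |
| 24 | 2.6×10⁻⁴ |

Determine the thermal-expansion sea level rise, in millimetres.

53 mm of thermosteric rise

Layer 1 at 21 °C → α = 2.4×10⁻⁴ K⁻¹
Layer 2 at 12 °C → α = 1.7×10⁻⁴ K⁻¹
Layer 3 at 1.7 °C → α = 0.93×10⁻⁴ K⁻¹
0–52 m: 2.4×10⁻⁴ × 0.57 × 52 = 0.0071136 m
Layer 2: 0.7 × 1.7×10⁻⁴ × 260 = 0.03094 m
650 × 0.24 × 0.93×10⁻⁴ = 0.014508 m
Δh = 0.0071136 + 0.03094 + 0.014508 = 0.0525616 m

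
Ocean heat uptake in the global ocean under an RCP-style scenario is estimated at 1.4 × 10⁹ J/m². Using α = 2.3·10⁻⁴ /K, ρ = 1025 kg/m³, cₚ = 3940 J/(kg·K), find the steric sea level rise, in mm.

Δh = αQ/(ρcₚ) = 2.3×10⁻⁴ × 1.4×10⁹ / (1025 × 3940) ≈ 0.079733 m

about 79.7 mm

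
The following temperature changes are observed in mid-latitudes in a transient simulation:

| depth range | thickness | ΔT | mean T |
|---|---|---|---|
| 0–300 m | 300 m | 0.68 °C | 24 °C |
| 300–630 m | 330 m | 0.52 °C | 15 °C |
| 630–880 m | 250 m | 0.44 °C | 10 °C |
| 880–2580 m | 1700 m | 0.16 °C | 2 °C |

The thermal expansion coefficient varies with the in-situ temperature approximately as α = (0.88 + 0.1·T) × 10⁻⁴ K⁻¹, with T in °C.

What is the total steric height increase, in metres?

Layer 1: α = (0.88 + 0.1×24)×10⁻⁴ = 3.28×10⁻⁴ K⁻¹
Layer 2: α = (0.88 + 0.1×15)×10⁻⁴ = 2.38×10⁻⁴ K⁻¹
Layer 3: α = (0.88 + 0.1×10)×10⁻⁴ = 1.88×10⁻⁴ K⁻¹
Layer 4: α = (0.88 + 0.1×2)×10⁻⁴ = 1.08×10⁻⁴ K⁻¹
0–300 m: 3.28×10⁻⁴ × 0.68 × 300 = 0.066912 m
Layer 2: 2.38×10⁻⁴ × 0.52 × 330 = 0.0408408 m
630–880 m: 0.44 × 250 × 1.88×10⁻⁴ = 0.02068 m
0.16 × 1700 × 1.08×10⁻⁴ = 0.029376 m
Δh = 0.066912 + 0.0408408 + 0.02068 + 0.029376 = 0.1578088 m

0.158 m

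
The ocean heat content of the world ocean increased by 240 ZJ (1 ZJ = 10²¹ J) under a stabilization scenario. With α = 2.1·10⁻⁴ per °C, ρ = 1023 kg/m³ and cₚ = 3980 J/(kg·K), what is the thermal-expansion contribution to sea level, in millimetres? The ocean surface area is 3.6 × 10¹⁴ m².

Per unit area: Q = 240×10²¹ / (3.6×10¹⁴) ≈ 6.667×10⁸ J/m²
Δh = αQ/(ρcₚ) = 2.1×10⁻⁴ × 6.667×10⁸ / (1023 × 3980) ≈ 0.034387 m

34.4 mm of thermosteric rise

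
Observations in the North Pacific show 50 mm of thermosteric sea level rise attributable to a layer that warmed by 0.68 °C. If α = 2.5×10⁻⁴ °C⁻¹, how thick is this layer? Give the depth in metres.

290 m

H = Δh/(αΔT) = 0.05 / (2.5×10⁻⁴ × 0.68) ≈ 294.1 m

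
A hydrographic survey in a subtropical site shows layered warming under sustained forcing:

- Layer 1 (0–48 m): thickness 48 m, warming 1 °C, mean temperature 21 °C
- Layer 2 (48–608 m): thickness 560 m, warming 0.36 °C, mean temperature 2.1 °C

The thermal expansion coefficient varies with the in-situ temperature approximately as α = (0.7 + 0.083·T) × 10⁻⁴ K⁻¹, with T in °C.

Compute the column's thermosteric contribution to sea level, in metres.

0.0294 m of thermosteric rise

Layer 1: α = (0.7 + 0.083×21)×10⁻⁴ = 2.443×10⁻⁴ K⁻¹
Layer 2: α = (0.7 + 0.083×2.1)×10⁻⁴ = 0.8743×10⁻⁴ K⁻¹
0–48 m: 48 × 2.443×10⁻⁴ × 1 = 0.0117264 m
0.36 × 0.8743×10⁻⁴ × 560 = 0.017625888 m
Δh = 0.0117264 + 0.017625888 = 0.029352288 m ≈ 0.0294 m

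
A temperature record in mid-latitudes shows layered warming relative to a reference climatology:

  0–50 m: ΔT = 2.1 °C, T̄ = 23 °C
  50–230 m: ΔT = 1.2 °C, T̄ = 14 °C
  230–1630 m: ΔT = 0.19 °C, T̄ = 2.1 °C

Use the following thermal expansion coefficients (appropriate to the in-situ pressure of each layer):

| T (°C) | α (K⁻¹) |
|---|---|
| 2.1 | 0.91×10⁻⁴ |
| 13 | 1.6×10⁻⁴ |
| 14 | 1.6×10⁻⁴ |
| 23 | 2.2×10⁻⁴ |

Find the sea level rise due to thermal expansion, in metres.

Δh = 0.0819 m

Layer 1 at 23 °C → α = 2.2×10⁻⁴ K⁻¹
Layer 2 at 14 °C → α = 1.6×10⁻⁴ K⁻¹
Layer 3 at 2.1 °C → α = 0.91×10⁻⁴ K⁻¹
2.2×10⁻⁴ × 50 × 2.1 = 0.02310 m
1.6×10⁻⁴ × 1.2 × 180 = 0.03456 m
230–1630 m: 0.91×10⁻⁴ × 1400 × 0.19 = 0.024206 m
Δh = 0.02310 + 0.03456 + 0.024206 = 0.081866 m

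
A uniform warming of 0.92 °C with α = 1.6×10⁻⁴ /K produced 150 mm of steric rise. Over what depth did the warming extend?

H = Δh/(αΔT) = 0.15 / (1.6×10⁻⁴ × 0.92) ≈ 1019 m

1000 m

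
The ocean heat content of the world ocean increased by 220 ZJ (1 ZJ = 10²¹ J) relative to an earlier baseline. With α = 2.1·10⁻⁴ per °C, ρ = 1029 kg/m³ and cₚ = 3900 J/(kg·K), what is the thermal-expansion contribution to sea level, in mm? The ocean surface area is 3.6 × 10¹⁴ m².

Per unit area: Q = 220×10²¹ / (3.6×10¹⁴) ≈ 6.111×10⁸ J/m²
Δh = αQ/(ρcₚ) = 2.1×10⁻⁴ × 6.111×10⁸ / (1029 × 3900) ≈ 0.031978 m

32.0 mm of thermosteric rise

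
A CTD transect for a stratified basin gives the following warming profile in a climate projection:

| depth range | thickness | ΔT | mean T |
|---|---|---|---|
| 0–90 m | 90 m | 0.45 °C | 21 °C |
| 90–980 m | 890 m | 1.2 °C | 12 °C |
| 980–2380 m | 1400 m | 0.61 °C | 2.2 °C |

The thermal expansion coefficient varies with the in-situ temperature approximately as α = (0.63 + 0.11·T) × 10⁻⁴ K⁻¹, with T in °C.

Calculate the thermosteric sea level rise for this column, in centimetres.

Layer 1: α = (0.63 + 0.11×21)×10⁻⁴ = 2.94×10⁻⁴ K⁻¹
Layer 2: α = (0.63 + 0.11×12)×10⁻⁴ = 1.95×10⁻⁴ K⁻¹
Layer 3: α = (0.63 + 0.11×2.2)×10⁻⁴ = 0.872×10⁻⁴ K⁻¹
0–90 m: 2.94×10⁻⁴ × 0.45 × 90 = 0.011907 m
90–980 m: 1.2 × 1.95×10⁻⁴ × 890 = 0.20826 m
0.61 × 1400 × 0.872×10⁻⁴ = 0.0744688 m
Δh = 0.011907 + 0.20826 + 0.0744688 = 0.2946358 m

Δh ≈ 29.5 cm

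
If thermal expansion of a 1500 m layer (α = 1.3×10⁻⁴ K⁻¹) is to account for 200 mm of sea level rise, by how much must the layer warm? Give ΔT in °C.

ΔT = Δh/(αH) = 0.2 / (1.3×10⁻⁴ × 1500) ≈ 1.026 °C

ΔT ≈ 1.03 °C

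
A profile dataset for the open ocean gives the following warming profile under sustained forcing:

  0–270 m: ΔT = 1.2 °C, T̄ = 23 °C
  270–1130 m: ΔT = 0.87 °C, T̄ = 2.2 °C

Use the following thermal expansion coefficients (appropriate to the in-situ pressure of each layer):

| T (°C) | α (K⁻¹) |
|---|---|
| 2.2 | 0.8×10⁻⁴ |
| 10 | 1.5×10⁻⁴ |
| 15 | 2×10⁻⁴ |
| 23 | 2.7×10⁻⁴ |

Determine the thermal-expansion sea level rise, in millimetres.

147 mm

Layer 1 at 23 °C → α = 2.7×10⁻⁴ K⁻¹
Layer 2 at 2.2 °C → α = 0.8×10⁻⁴ K⁻¹
Layer 1: 2.7×10⁻⁴ × 270 × 1.2 = 0.08748 m
0.87 × 0.8×10⁻⁴ × 860 = 0.059856 m
Δh = 0.08748 + 0.059856 = 0.147336 m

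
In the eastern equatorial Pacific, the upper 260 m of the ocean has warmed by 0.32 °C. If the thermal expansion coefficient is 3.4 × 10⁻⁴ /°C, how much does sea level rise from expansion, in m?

Δh = αΔT·H = 3.4×10⁻⁴ × 0.32 × 260 = 0.028288 m

about 0.0283 m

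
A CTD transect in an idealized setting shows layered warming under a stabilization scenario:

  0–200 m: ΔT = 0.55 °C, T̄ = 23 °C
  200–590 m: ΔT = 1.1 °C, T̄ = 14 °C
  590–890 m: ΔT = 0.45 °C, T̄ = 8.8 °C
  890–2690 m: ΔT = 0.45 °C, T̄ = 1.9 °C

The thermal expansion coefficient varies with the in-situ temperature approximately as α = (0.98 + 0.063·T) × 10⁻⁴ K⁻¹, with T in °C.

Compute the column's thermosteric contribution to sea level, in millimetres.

Layer 1: α = (0.98 + 0.063×23)×10⁻⁴ = 2.429×10⁻⁴ K⁻¹
Layer 2: α = (0.98 + 0.063×14)×10⁻⁴ = 1.862×10⁻⁴ K⁻¹
Layer 3: α = (0.98 + 0.063×8.8)×10⁻⁴ = 1.5344×10⁻⁴ K⁻¹
Layer 4: α = (0.98 + 0.063×1.9)×10⁻⁴ = 1.0997×10⁻⁴ K⁻¹
Layer 1: 2.429×10⁻⁴ × 0.55 × 200 = 0.026719 m
Layer 2: 1.862×10⁻⁴ × 390 × 1.1 = 0.0798798 m
300 × 0.45 × 1.5344×10⁻⁴ = 0.0207144 m
890–2690 m: 0.45 × 1.0997×10⁻⁴ × 1800 = 0.0890757 m
Δh = 0.026719 + 0.0798798 + 0.0207144 + 0.0890757 = 0.2163889 m

Δh ≈ 216 mm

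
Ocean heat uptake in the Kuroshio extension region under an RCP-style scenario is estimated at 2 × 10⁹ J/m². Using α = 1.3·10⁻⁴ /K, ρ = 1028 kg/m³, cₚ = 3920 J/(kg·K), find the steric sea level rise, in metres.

0.0645 m

Δh = αQ/(ρcₚ) = 1.3×10⁻⁴ × 2×10⁹ / (1028 × 3920) ≈ 0.06452 m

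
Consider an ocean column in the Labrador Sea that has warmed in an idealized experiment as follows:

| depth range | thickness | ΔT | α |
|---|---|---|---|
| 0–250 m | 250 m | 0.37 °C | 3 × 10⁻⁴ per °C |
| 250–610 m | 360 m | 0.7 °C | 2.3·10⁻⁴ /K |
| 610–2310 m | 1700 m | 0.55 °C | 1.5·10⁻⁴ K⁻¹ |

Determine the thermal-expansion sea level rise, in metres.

0–250 m: 3×10⁻⁴ × 250 × 0.37 = 0.02775 m
250–610 m: 2.3×10⁻⁴ × 360 × 0.7 = 0.05796 m
1700 × 0.55 × 1.5×10⁻⁴ = 0.14025 m
Δh = 0.02775 + 0.05796 + 0.14025 = 0.22596 m

Δh = 0.226 m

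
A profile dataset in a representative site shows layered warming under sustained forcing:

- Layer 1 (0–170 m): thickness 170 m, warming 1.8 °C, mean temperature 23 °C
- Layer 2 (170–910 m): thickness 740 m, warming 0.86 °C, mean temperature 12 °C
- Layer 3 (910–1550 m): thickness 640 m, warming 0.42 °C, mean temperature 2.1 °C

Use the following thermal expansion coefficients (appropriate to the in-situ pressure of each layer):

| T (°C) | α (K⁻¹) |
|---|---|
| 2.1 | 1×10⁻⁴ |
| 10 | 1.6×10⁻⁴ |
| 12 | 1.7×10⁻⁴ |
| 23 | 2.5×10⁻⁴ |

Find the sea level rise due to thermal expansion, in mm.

Δh = 212 mm

Layer 1 at 23 °C → α = 2.5×10⁻⁴ K⁻¹
Layer 2 at 12 °C → α = 1.7×10⁻⁴ K⁻¹
Layer 3 at 2.1 °C → α = 1×10⁻⁴ K⁻¹
170 × 2.5×10⁻⁴ × 1.8 = 0.07650 m
1.7×10⁻⁴ × 740 × 0.86 = 0.108188 m
640 × 0.42 × 1×10⁻⁴ = 0.02688 m
Δh = 0.07650 + 0.108188 + 0.02688 = 0.211568 m ≈ 212 mm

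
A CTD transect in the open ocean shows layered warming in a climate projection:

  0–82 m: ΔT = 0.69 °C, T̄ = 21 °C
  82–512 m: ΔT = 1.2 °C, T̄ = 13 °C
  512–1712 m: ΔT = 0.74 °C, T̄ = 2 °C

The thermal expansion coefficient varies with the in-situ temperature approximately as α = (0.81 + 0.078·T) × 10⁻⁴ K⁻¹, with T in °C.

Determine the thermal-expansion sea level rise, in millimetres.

Δh = 194 mm

Layer 1: α = (0.81 + 0.078×21)×10⁻⁴ = 2.448×10⁻⁴ K⁻¹
Layer 2: α = (0.81 + 0.078×13)×10⁻⁴ = 1.824×10⁻⁴ K⁻¹
Layer 3: α = (0.81 + 0.078×2)×10⁻⁴ = 0.966×10⁻⁴ K⁻¹
2.448×10⁻⁴ × 82 × 0.69 = 0.013850784 m
1.2 × 430 × 1.824×10⁻⁴ = 0.0941184 m
512–1712 m: 1200 × 0.74 × 0.966×10⁻⁴ = 0.0857808 m
Δh = 0.013850784 + 0.0941184 + 0.0857808 = 0.193749984 m ≈ 194 mm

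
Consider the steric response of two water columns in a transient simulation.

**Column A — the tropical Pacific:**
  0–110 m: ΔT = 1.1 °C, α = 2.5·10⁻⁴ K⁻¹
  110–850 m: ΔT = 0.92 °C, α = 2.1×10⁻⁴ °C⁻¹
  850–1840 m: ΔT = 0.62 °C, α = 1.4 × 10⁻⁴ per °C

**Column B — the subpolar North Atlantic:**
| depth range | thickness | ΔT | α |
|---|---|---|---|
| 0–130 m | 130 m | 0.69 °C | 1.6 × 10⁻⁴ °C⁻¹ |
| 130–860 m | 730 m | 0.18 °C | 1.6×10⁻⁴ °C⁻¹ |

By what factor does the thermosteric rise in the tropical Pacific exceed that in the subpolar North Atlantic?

A 0–110 m: 1.1 × 110 × 2.5×10⁻⁴ = 0.03025 m
A Layer 2: 740 × 0.92 × 2.1×10⁻⁴ = 0.142968 m
A 0.62 × 1.4×10⁻⁴ × 990 = 0.085932 m
A total: 0.25915 m
B 130 × 1.6×10⁻⁴ × 0.69 = 0.014352 m
B 130–860 m: 0.18 × 730 × 1.6×10⁻⁴ = 0.021024 m
B total: 0.035376 m
Ratio: 0.25915 / 0.035376 ≈ 7.326

a factor of 7.3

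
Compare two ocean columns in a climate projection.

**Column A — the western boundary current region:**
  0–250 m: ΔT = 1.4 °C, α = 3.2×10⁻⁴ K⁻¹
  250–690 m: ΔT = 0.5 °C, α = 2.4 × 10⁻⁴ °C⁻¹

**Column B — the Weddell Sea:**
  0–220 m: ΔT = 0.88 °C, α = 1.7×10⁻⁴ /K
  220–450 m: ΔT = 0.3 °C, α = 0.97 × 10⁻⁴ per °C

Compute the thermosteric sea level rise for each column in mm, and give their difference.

A 0–250 m: 250 × 3.2×10⁻⁴ × 1.4 = 0.11200 m
A 0.5 × 440 × 2.4×10⁻⁴ = 0.05280 m
A total: 0.16480 m
B Layer 1: 220 × 0.88 × 1.7×10⁻⁴ = 0.032912 m
B Layer 2: 0.3 × 0.97×10⁻⁴ × 230 = 0.006693 m
B total: 0.039605 m
Difference: 0.16480 − 0.039605 = 0.125195 m

A: 160 mm; B: 40 mm; difference 130 mm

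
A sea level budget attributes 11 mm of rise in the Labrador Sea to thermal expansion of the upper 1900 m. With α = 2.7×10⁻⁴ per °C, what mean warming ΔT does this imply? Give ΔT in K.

ΔT ≈ 0.0214 K

ΔT = Δh/(αH) = 0.011 / (2.7×10⁻⁴ × 1900) ≈ 0.02144 K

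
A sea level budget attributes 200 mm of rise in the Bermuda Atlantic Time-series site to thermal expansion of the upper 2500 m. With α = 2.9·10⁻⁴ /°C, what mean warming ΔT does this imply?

0.276 °C

ΔT = Δh/(αH) = 0.2 / (2.9×10⁻⁴ × 2500) ≈ 0.2759 °C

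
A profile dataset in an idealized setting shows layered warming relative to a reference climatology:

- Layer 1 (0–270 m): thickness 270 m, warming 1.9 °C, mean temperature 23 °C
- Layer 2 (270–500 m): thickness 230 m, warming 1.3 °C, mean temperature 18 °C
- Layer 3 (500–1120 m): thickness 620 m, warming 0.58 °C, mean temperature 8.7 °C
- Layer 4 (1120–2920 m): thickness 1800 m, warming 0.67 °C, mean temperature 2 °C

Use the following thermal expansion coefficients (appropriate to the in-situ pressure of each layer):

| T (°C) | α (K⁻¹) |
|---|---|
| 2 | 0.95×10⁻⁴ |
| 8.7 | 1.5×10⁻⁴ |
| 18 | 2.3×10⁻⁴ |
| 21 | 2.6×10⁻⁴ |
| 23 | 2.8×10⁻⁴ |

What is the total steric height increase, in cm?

Layer 1 at 23 °C → α = 2.8×10⁻⁴ K⁻¹
Layer 2 at 18 °C → α = 2.3×10⁻⁴ K⁻¹
Layer 3 at 8.7 °C → α = 1.5×10⁻⁴ K⁻¹
Layer 4 at 2 °C → α = 0.95×10⁻⁴ K⁻¹
Layer 1: 1.9 × 2.8×10⁻⁴ × 270 = 0.14364 m
Layer 2: 2.3×10⁻⁴ × 230 × 1.3 = 0.06877 m
500–1120 m: 1.5×10⁻⁴ × 620 × 0.58 = 0.05394 m
1800 × 0.67 × 0.95×10⁻⁴ = 0.11457 m
Δh = 0.14364 + 0.06877 + 0.05394 + 0.11457 = 0.38092 m

about 38.1 cm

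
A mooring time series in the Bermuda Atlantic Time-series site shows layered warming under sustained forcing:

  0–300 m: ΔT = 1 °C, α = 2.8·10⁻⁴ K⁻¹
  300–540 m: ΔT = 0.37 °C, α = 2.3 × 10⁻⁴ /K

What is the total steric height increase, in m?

0–300 m: 1 × 300 × 2.8×10⁻⁴ = 0.08400 m
0.37 × 2.3×10⁻⁴ × 240 = 0.020424 m
Δh = 0.08400 + 0.020424 = 0.104424 m

Δh = 0.10 m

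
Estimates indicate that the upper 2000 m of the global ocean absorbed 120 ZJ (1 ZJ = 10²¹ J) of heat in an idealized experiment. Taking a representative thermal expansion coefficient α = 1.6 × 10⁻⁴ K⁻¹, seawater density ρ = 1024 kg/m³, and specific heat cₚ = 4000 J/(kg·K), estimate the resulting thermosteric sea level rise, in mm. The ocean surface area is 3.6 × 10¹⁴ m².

Per unit area: Q = 120×10²¹ / (3.6×10¹⁴) ≈ 3.333×10⁸ J/m²
Δh = αQ/(ρcₚ) = 1.6×10⁻⁴ × 3.333×10⁸ / (1024 × 4000) ≈ 0.01302 m

Δh ≈ 13 mm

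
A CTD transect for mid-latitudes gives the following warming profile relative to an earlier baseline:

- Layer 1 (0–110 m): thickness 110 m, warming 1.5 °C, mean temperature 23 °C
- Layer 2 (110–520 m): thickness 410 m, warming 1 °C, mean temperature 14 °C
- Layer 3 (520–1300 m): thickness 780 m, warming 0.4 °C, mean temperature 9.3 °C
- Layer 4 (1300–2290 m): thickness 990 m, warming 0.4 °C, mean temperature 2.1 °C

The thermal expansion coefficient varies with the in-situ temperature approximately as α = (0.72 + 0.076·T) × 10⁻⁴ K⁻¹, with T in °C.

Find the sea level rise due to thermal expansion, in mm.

193 mm

Layer 1: α = (0.72 + 0.076×23)×10⁻⁴ = 2.468×10⁻⁴ K⁻¹
Layer 2: α = (0.72 + 0.076×14)×10⁻⁴ = 1.784×10⁻⁴ K⁻¹
Layer 3: α = (0.72 + 0.076×9.3)×10⁻⁴ = 1.4268×10⁻⁴ K⁻¹
Layer 4: α = (0.72 + 0.076×2.1)×10⁻⁴ = 0.8796×10⁻⁴ K⁻¹
0–110 m: 2.468×10⁻⁴ × 110 × 1.5 = 0.040722 m
Layer 2: 1.784×10⁻⁴ × 1 × 410 = 0.073144 m
Layer 3: 0.4 × 1.4268×10⁻⁴ × 780 = 0.04451616 m
Layer 4: 990 × 0.4 × 0.8796×10⁻⁴ = 0.03483216 m
Δh = 0.040722 + 0.073144 + 0.04451616 + 0.03483216 = 0.19321432 m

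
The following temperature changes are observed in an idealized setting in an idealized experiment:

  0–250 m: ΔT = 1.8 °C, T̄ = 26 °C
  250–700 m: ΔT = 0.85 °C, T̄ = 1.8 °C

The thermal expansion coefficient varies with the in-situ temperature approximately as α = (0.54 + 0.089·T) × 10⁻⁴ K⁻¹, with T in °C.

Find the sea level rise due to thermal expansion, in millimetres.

Layer 1: α = (0.54 + 0.089×26)×10⁻⁴ = 2.854×10⁻⁴ K⁻¹
Layer 2: α = (0.54 + 0.089×1.8)×10⁻⁴ = 0.7002×10⁻⁴ K⁻¹
0–250 m: 1.8 × 2.854×10⁻⁴ × 250 = 0.12843 m
Layer 2: 450 × 0.7002×10⁻⁴ × 0.85 = 0.02678265 m
Δh = 0.12843 + 0.02678265 = 0.15521265 m ≈ 155 mm

155 mm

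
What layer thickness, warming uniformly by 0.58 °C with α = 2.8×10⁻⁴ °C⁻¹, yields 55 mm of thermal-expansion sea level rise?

H = Δh/(αΔT) = 0.055 / (2.8×10⁻⁴ × 0.58) ≈ 338.7 m

H ≈ 339 m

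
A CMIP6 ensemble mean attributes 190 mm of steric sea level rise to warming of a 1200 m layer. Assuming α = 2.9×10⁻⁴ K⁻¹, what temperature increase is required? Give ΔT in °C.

ΔT = Δh/(αH) = 0.19 / (2.9×10⁻⁴ × 1200) ≈ 0.5460 °C

ΔT ≈ 0.55 °C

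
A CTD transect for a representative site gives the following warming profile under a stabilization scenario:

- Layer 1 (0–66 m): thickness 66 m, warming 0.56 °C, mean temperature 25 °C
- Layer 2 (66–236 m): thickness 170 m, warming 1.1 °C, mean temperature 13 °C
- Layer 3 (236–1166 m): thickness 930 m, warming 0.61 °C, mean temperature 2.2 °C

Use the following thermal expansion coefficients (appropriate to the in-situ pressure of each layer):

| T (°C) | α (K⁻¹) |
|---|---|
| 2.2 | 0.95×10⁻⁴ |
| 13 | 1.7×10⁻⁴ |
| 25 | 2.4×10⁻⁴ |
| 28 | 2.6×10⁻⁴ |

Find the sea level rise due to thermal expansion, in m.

Layer 1 at 25 °C → α = 2.4×10⁻⁴ K⁻¹
Layer 2 at 13 °C → α = 1.7×10⁻⁴ K⁻¹
Layer 3 at 2.2 °C → α = 0.95×10⁻⁴ K⁻¹
0–66 m: 66 × 0.56 × 2.4×10⁻⁴ = 0.0088704 m
Layer 2: 1.7×10⁻⁴ × 1.1 × 170 = 0.03179 m
236–1166 m: 930 × 0.95×10⁻⁴ × 0.61 = 0.0538935 m
Δh = 0.0088704 + 0.03179 + 0.0538935 = 0.0945539 m

0.095 m of thermosteric rise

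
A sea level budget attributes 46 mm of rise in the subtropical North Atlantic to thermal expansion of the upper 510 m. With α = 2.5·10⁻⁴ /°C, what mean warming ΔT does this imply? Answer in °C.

ΔT = Δh/(αH) = 0.046 / (2.5×10⁻⁴ × 510) ≈ 0.3608 °C

ΔT ≈ 0.36 °C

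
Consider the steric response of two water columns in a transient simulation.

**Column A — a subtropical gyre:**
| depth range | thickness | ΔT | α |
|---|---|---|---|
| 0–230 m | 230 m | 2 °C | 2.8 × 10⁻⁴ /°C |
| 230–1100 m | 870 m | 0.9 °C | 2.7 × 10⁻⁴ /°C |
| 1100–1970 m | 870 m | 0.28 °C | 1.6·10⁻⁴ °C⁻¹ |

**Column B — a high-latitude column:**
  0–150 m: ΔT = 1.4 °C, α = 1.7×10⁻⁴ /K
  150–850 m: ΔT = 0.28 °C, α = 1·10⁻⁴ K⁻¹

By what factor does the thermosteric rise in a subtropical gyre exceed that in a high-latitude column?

≈ 6.86×

A 2 × 2.8×10⁻⁴ × 230 = 0.12880 m
A 2.7×10⁻⁴ × 0.9 × 870 = 0.21141 m
A 1100–1970 m: 1.6×10⁻⁴ × 870 × 0.28 = 0.038976 m
A total: 0.379186 m
B 0–150 m: 1.4 × 150 × 1.7×10⁻⁴ = 0.03570 m
B 0.28 × 1×10⁻⁴ × 700 = 0.01960 m
B total: 0.05530 m
Ratio: 0.379186 / 0.05530 ≈ 6.857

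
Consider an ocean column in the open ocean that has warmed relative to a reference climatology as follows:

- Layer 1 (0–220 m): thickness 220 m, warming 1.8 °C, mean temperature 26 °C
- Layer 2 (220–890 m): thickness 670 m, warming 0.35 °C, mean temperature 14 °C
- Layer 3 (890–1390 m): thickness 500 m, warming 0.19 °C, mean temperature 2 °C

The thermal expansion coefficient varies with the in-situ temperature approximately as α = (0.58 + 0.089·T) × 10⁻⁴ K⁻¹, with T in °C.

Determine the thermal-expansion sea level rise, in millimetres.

Layer 1: α = (0.58 + 0.089×26)×10⁻⁴ = 2.894×10⁻⁴ K⁻¹
Layer 2: α = (0.58 + 0.089×14)×10⁻⁴ = 1.826×10⁻⁴ K⁻¹
Layer 3: α = (0.58 + 0.089×2)×10⁻⁴ = 0.758×10⁻⁴ K⁻¹
1.8 × 220 × 2.894×10⁻⁴ = 0.1146024 m
1.826×10⁻⁴ × 0.35 × 670 = 0.0428197 m
890–1390 m: 500 × 0.758×10⁻⁴ × 0.19 = 0.007201 m
Δh = 0.1146024 + 0.0428197 + 0.007201 = 0.1646231 m

about 165 mm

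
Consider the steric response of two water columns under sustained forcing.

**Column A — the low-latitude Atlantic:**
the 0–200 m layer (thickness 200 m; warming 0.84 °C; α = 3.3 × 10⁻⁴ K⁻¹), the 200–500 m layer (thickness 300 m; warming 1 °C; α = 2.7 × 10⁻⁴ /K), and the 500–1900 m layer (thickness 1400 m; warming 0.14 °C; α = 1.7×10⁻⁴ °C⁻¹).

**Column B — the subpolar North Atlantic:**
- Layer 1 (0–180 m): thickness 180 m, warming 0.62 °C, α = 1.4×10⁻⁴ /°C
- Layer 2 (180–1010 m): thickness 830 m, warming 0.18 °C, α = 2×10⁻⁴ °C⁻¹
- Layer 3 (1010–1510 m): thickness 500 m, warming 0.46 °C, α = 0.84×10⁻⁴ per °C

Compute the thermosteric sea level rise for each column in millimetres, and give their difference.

A 0–200 m: 200 × 0.84 × 3.3×10⁻⁴ = 0.05544 m
A 300 × 1 × 2.7×10⁻⁴ = 0.08100 m
A 500–1900 m: 1400 × 0.14 × 1.7×10⁻⁴ = 0.03332 m
A total: 0.16976 m
B Layer 1: 0.62 × 180 × 1.4×10⁻⁴ = 0.015624 m
B Layer 2: 0.18 × 2×10⁻⁴ × 830 = 0.02988 m
B 500 × 0.46 × 0.84×10⁻⁴ = 0.01932 m
B total: 0.064824 m
Difference: 0.16976 − 0.064824 = 0.104936 m

A: 170 mm; B: 65 mm; difference 100 mm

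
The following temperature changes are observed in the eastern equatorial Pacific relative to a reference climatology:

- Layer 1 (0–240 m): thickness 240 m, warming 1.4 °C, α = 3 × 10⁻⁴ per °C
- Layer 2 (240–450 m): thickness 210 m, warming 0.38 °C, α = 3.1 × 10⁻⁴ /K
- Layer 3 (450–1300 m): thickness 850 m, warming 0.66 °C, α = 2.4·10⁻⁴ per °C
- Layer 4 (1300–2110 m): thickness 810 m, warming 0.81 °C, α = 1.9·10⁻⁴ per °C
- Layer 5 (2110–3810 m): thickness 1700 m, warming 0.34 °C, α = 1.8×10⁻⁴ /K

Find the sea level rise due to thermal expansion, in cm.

about 48.9 cm

0–240 m: 3×10⁻⁴ × 1.4 × 240 = 0.10080 m
240–450 m: 0.38 × 3.1×10⁻⁴ × 210 = 0.024738 m
0.66 × 850 × 2.4×10⁻⁴ = 0.13464 m
1300–2110 m: 1.9×10⁻⁴ × 0.81 × 810 = 0.124659 m
2110–3810 m: 1.8×10⁻⁴ × 0.34 × 1700 = 0.10404 m
Δh = 0.10080 + 0.024738 + 0.13464 + 0.124659 + 0.10404 = 0.488877 m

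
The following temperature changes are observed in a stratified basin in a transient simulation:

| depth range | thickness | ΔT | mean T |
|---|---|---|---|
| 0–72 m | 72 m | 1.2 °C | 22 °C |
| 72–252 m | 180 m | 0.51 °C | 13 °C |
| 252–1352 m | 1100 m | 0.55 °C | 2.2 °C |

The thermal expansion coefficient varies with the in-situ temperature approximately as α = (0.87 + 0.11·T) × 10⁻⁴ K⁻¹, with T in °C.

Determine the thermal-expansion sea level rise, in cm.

Layer 1: α = (0.87 + 0.11×22)×10⁻⁴ = 3.29×10⁻⁴ K⁻¹
Layer 2: α = (0.87 + 0.11×13)×10⁻⁴ = 2.3×10⁻⁴ K⁻¹
Layer 3: α = (0.87 + 0.11×2.2)×10⁻⁴ = 1.112×10⁻⁴ K⁻¹
72 × 1.2 × 3.29×10⁻⁴ = 0.0284256 m
180 × 0.51 × 2.3×10⁻⁴ = 0.021114 m
1.112×10⁻⁴ × 1100 × 0.55 = 0.067276 m
Δh = 0.0284256 + 0.021114 + 0.067276 = 0.1168156 m

11.7 cm of thermosteric rise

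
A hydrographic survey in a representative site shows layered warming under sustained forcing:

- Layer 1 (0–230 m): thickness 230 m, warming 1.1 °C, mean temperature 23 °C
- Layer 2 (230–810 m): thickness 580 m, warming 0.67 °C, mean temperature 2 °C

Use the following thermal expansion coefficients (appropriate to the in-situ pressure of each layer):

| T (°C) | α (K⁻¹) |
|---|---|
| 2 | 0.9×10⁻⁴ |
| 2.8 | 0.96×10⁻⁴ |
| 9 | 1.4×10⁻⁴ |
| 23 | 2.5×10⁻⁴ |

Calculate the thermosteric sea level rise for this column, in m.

Layer 1 at 23 °C → α = 2.5×10⁻⁴ K⁻¹
Layer 2 at 2 °C → α = 0.9×10⁻⁴ K⁻¹
0–230 m: 2.5×10⁻⁴ × 1.1 × 230 = 0.06325 m
230–810 m: 0.67 × 0.9×10⁻⁴ × 580 = 0.034974 m
Δh = 0.06325 + 0.034974 = 0.098224 m

about 0.0982 m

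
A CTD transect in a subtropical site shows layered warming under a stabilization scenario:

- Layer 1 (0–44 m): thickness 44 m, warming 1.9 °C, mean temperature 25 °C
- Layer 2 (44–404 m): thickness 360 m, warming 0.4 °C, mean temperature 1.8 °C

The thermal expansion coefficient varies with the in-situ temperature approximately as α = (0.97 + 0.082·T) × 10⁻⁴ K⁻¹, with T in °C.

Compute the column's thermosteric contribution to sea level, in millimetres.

about 41.3 mm

Layer 1: α = (0.97 + 0.082×25)×10⁻⁴ = 3.02×10⁻⁴ K⁻¹
Layer 2: α = (0.97 + 0.082×1.8)×10⁻⁴ = 1.1176×10⁻⁴ K⁻¹
44 × 1.9 × 3.02×10⁻⁴ = 0.0252472 m
1.1176×10⁻⁴ × 0.4 × 360 = 0.01609344 m
Δh = 0.0252472 + 0.01609344 = 0.04134064 m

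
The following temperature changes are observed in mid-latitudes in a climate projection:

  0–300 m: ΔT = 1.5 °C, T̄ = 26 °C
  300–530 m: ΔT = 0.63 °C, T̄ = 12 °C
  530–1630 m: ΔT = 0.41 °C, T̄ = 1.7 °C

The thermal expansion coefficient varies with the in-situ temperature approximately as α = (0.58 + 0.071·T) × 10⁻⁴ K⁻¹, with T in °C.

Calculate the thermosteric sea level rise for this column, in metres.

Layer 1: α = (0.58 + 0.071×26)×10⁻⁴ = 2.426×10⁻⁴ K⁻¹
Layer 2: α = (0.58 + 0.071×12)×10⁻⁴ = 1.432×10⁻⁴ K⁻¹
Layer 3: α = (0.58 + 0.071×1.7)×10⁻⁴ = 0.7007×10⁻⁴ K⁻¹
0–300 m: 300 × 1.5 × 2.426×10⁻⁴ = 0.10917 m
Layer 2: 0.63 × 230 × 1.432×10⁻⁴ = 0.02074968 m
Layer 3: 0.41 × 1100 × 0.7007×10⁻⁴ = 0.03160157 m
Δh = 0.10917 + 0.02074968 + 0.03160157 = 0.16152125 m ≈ 0.162 m

Δh ≈ 0.162 m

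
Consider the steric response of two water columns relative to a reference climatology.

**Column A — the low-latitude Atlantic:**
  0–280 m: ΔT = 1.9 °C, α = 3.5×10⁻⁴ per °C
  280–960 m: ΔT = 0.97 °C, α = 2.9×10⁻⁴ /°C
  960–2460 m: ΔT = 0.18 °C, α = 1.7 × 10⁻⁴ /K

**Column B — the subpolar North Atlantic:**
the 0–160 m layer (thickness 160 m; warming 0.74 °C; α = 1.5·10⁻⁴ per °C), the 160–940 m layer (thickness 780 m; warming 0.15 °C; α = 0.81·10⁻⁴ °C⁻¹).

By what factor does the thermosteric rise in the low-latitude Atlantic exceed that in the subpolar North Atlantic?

A 280 × 3.5×10⁻⁴ × 1.9 = 0.18620 m
A 280–960 m: 680 × 2.9×10⁻⁴ × 0.97 = 0.191284 m
A Layer 3: 1500 × 0.18 × 1.7×10⁻⁴ = 0.04590 m
A total: 0.423384 m
B Layer 1: 0.74 × 160 × 1.5×10⁻⁴ = 0.01776 m
B 160–940 m: 0.81×10⁻⁴ × 780 × 0.15 = 0.009477 m
B total: 0.027237 m
Ratio: 0.423384 / 0.027237 ≈ 15.54

16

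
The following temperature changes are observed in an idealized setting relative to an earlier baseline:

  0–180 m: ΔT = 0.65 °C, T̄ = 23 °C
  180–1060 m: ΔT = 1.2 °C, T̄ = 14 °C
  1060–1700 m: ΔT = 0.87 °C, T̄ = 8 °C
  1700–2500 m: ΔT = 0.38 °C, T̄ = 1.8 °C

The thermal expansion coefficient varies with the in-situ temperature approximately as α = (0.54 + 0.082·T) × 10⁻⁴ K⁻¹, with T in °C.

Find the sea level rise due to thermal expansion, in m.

Layer 1: α = (0.54 + 0.082×23)×10⁻⁴ = 2.426×10⁻⁴ K⁻¹
Layer 2: α = (0.54 + 0.082×14)×10⁻⁴ = 1.688×10⁻⁴ K⁻¹
Layer 3: α = (0.54 + 0.082×8)×10⁻⁴ = 1.196×10⁻⁴ K⁻¹
Layer 4: α = (0.54 + 0.082×1.8)×10⁻⁴ = 0.6876×10⁻⁴ K⁻¹
0.65 × 2.426×10⁻⁴ × 180 = 0.0283842 m
Layer 2: 880 × 1.2 × 1.688×10⁻⁴ = 0.1782528 m
1060–1700 m: 1.196×10⁻⁴ × 0.87 × 640 = 0.06659328 m
1700–2500 m: 0.38 × 0.6876×10⁻⁴ × 800 = 0.02090304 m
Δh = 0.0283842 + 0.1782528 + 0.06659328 + 0.02090304 = 0.29413332 m

Δh = 0.294 m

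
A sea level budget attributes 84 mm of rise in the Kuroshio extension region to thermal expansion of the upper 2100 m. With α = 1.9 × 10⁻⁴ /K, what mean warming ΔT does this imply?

ΔT = Δh/(αH) = 0.084 / (1.9×10⁻⁴ × 2100) ≈ 0.2105 K

0.21 K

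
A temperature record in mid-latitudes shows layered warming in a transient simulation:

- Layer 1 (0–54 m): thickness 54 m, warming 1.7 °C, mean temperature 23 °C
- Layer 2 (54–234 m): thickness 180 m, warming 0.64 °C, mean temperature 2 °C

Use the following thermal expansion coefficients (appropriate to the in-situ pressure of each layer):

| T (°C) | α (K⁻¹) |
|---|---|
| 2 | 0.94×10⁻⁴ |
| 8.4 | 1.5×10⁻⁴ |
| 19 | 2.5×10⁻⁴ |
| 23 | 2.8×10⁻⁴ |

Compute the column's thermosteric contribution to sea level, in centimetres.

Layer 1 at 23 °C → α = 2.8×10⁻⁴ K⁻¹
Layer 2 at 2 °C → α = 0.94×10⁻⁴ K⁻¹
0–54 m: 54 × 2.8×10⁻⁴ × 1.7 = 0.025704 m
180 × 0.94×10⁻⁴ × 0.64 = 0.0108288 m
Δh = 0.025704 + 0.0108288 = 0.0365328 m

3.65 cm of thermosteric rise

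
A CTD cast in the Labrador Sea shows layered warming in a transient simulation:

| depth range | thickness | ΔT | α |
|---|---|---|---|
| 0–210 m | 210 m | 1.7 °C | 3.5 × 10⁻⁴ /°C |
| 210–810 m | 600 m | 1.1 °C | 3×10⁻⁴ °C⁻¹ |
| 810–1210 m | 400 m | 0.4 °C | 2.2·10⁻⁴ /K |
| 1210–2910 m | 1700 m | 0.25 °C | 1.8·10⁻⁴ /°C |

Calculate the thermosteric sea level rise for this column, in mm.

Δh ≈ 435 mm

Layer 1: 3.5×10⁻⁴ × 1.7 × 210 = 0.12495 m
1.1 × 600 × 3×10⁻⁴ = 0.19800 m
Layer 3: 2.2×10⁻⁴ × 400 × 0.4 = 0.03520 m
0.25 × 1700 × 1.8×10⁻⁴ = 0.07650 m
Δh = 0.12495 + 0.19800 + 0.03520 + 0.07650 = 0.43465 m ≈ 435 mm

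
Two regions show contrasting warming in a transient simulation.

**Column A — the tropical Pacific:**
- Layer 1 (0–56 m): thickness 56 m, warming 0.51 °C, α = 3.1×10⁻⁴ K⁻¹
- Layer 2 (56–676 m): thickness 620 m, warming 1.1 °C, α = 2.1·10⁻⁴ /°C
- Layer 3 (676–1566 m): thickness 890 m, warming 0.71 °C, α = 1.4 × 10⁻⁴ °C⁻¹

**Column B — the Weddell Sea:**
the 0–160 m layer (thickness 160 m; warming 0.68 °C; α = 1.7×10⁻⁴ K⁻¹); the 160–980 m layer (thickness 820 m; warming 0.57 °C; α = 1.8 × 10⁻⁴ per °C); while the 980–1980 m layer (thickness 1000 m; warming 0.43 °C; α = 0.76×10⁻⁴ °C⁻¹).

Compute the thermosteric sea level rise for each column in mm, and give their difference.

Δh_A ≈ 240 mm, Δh_B ≈ 140 mm; difference ≈ 110 mm

A 0–56 m: 3.1×10⁻⁴ × 56 × 0.51 = 0.0088536 m
A 56–676 m: 620 × 2.1×10⁻⁴ × 1.1 = 0.14322 m
A Layer 3: 890 × 0.71 × 1.4×10⁻⁴ = 0.088466 m
A total: 0.2405396 m
B 0–160 m: 160 × 1.7×10⁻⁴ × 0.68 = 0.018496 m
B 1.8×10⁻⁴ × 820 × 0.57 = 0.084132 m
B 0.76×10⁻⁴ × 0.43 × 1000 = 0.03268 m
B total: 0.135308 m
Difference: 0.2405396 − 0.135308 = 0.1052316 m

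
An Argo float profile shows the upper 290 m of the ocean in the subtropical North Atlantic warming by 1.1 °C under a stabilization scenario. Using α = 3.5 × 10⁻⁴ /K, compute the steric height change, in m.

Δh = αΔT·H = 3.5×10⁻⁴ × 1.1 × 290 = 0.11165 m

0.112 m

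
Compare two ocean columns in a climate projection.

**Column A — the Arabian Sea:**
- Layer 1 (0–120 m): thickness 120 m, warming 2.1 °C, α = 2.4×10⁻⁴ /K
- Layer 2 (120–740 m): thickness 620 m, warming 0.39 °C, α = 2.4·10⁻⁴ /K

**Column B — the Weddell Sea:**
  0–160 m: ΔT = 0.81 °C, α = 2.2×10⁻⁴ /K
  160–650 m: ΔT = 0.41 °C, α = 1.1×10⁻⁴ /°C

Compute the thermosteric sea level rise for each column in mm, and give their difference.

Δh_A ≈ 119 mm, Δh_B ≈ 50.6 mm; difference ≈ 67.9 mm

A 0–120 m: 120 × 2.1 × 2.4×10⁻⁴ = 0.06048 m
A Layer 2: 2.4×10⁻⁴ × 0.39 × 620 = 0.058032 m
A total: 0.118512 m
B 0–160 m: 2.2×10⁻⁴ × 0.81 × 160 = 0.028512 m
B 160–650 m: 0.41 × 490 × 1.1×10⁻⁴ = 0.022099 m
B total: 0.050611 m
Difference: 0.118512 − 0.050611 = 0.067901 m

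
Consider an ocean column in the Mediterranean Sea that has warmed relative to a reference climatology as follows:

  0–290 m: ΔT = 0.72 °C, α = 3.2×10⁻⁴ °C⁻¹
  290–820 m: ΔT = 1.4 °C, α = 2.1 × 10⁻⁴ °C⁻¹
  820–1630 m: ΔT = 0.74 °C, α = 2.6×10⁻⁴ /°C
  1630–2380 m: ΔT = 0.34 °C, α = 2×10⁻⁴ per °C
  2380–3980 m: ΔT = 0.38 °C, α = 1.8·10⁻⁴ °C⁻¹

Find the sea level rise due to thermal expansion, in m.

0–290 m: 0.72 × 3.2×10⁻⁴ × 290 = 0.066816 m
Layer 2: 2.1×10⁻⁴ × 1.4 × 530 = 0.15582 m
820–1630 m: 2.6×10⁻⁴ × 0.74 × 810 = 0.155844 m
Layer 4: 750 × 2×10⁻⁴ × 0.34 = 0.05100 m
1.8×10⁻⁴ × 1600 × 0.38 = 0.10944 m
Δh = 0.066816 + 0.15582 + 0.155844 + 0.05100 + 0.10944 = 0.53892 m ≈ 0.54 m

Δh = 0.54 m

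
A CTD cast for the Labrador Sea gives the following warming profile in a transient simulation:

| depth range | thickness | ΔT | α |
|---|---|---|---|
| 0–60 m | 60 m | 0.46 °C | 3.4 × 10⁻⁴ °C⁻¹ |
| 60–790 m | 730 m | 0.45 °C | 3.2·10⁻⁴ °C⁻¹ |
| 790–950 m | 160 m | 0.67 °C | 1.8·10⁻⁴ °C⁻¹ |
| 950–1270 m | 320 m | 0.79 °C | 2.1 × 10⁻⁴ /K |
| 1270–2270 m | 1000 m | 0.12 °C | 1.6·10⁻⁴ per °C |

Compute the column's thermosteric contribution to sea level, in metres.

Δh ≈ 0.206 m

3.4×10⁻⁴ × 60 × 0.46 = 0.009384 m
60–790 m: 730 × 0.45 × 3.2×10⁻⁴ = 0.10512 m
Layer 3: 0.67 × 1.8×10⁻⁴ × 160 = 0.019296 m
0.79 × 2.1×10⁻⁴ × 320 = 0.053088 m
Layer 5: 1.6×10⁻⁴ × 0.12 × 1000 = 0.01920 m
Δh = 0.009384 + 0.10512 + 0.019296 + 0.053088 + 0.01920 = 0.206088 m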